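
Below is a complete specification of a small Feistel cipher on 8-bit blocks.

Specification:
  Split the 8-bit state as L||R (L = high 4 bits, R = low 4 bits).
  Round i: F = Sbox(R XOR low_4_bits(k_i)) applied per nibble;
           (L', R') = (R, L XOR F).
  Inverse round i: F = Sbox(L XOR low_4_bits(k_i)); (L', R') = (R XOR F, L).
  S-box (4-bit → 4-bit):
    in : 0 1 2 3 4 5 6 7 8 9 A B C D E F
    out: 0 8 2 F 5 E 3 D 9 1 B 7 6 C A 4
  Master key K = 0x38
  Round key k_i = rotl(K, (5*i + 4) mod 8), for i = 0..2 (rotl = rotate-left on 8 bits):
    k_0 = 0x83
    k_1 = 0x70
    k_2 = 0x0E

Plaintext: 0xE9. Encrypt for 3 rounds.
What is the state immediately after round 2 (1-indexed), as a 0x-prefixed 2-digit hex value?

s_0 = plaintext = 0xE9
s_1 = Round(s_0, k_0) = 0x95
s_2 = Round(s_1, k_1) = 0x57
s_3 = Round(s_2, k_2) = 0x74

0x57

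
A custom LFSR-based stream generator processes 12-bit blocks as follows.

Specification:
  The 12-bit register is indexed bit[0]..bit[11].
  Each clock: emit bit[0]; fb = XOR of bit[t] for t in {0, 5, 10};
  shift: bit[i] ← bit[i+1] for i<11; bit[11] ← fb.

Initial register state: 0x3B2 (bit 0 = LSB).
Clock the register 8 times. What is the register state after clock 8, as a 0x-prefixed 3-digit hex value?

0xA33

reg_0 = 0x3B2
clock 1: out=0, reg = 0x9D9
clock 2: out=1, reg = 0xCEC
clock 3: out=0, reg = 0x676
clock 4: out=0, reg = 0x33B
clock 5: out=1, reg = 0x19D
clock 6: out=1, reg = 0x8CE
clock 7: out=0, reg = 0x467
clock 8: out=1, reg = 0xA33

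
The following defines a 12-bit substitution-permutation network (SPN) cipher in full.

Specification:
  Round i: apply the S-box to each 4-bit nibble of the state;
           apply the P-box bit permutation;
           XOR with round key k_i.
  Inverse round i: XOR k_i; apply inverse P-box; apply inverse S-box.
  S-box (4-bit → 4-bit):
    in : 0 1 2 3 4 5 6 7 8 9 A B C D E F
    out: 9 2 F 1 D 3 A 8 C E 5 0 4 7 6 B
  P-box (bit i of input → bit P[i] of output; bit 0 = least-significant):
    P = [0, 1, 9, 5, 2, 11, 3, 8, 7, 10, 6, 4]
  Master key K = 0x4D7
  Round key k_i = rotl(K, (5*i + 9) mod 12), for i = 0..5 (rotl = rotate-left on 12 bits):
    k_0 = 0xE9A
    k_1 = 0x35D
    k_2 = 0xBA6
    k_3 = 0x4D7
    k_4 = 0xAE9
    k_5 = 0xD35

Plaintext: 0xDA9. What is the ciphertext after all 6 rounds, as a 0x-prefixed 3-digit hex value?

0x1DB

s_0 = plaintext = 0xDA9
s_1 = Round(s_0, k_0) = 0x874
s_2 = Round(s_1, k_1) = 0x02C
s_3 = Round(s_2, k_2) = 0x03A
s_4 = Round(s_3, k_3) = 0x642
s_5 = Round(s_4, k_4) = 0xDD6
s_6 = Round(s_5, k_5) = 0x1DB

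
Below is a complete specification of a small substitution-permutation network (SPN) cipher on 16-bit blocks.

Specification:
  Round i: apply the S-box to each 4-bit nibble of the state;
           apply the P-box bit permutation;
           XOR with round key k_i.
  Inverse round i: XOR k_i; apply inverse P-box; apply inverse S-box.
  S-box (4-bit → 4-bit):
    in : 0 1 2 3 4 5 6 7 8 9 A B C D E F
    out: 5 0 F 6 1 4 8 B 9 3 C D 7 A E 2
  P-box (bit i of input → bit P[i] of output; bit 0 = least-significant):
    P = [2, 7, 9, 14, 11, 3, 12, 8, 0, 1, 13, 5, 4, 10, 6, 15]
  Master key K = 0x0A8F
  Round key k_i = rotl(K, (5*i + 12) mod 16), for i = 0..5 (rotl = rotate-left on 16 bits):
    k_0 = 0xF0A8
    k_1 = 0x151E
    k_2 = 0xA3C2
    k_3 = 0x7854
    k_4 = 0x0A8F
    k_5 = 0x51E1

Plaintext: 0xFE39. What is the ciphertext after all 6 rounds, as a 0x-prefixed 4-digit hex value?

s_0 = plaintext = 0xFE39
s_1 = Round(s_0, k_0) = 0xC406
s_2 = Round(s_1, k_1) = 0x494F
s_3 = Round(s_2, k_2) = 0xAB51
s_4 = Round(s_3, k_3) = 0xC835
s_5 = Round(s_4, k_4) = 0x1CF6
s_6 = Round(s_5, k_5) = 0x31EA

0x31EA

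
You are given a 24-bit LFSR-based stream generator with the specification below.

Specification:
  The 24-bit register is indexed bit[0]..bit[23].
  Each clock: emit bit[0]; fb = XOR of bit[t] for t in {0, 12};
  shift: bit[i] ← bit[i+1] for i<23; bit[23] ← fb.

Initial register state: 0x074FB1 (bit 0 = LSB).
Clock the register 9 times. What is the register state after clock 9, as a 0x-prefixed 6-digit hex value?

0xE283A7

reg_0 = 0x074FB1
clock 1: out=1, reg = 0x83A7D8
clock 2: out=0, reg = 0x41D3EC
clock 3: out=0, reg = 0xA0E9F6
clock 4: out=0, reg = 0x5074FB
clock 5: out=1, reg = 0x283A7D
clock 6: out=1, reg = 0x141D3E
clock 7: out=0, reg = 0x8A0E9F
clock 8: out=1, reg = 0xC5074F
clock 9: out=1, reg = 0xE283A7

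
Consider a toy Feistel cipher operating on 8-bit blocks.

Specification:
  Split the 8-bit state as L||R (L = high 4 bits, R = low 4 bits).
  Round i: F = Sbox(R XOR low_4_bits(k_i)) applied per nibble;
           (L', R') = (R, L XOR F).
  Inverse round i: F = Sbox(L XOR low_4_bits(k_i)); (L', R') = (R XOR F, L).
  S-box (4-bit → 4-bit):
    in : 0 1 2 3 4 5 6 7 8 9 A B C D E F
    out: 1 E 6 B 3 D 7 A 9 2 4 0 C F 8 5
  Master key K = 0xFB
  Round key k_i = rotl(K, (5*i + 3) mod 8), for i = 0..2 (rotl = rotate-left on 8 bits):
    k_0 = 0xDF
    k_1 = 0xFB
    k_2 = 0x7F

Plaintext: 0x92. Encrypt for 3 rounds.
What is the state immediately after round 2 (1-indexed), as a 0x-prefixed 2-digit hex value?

0x6D

s_0 = plaintext = 0x92
s_1 = Round(s_0, k_0) = 0x26
s_2 = Round(s_1, k_1) = 0x6D
s_3 = Round(s_2, k_2) = 0xD0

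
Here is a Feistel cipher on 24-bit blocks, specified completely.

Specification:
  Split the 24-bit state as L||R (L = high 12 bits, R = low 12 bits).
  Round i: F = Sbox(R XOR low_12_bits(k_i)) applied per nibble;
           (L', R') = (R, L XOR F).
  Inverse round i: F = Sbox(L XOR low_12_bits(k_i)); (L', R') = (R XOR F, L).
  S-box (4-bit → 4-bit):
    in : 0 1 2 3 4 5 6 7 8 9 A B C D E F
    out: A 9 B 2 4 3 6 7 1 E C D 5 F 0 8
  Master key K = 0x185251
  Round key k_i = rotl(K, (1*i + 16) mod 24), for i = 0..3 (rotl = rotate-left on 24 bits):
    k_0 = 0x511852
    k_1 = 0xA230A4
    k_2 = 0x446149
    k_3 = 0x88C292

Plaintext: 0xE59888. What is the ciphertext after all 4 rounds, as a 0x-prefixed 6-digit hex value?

0xBC4217

s_0 = plaintext = 0xE59888
s_1 = Round(s_0, k_0) = 0x8884A5
s_2 = Round(s_1, k_1) = 0x4A5C21
s_3 = Round(s_2, k_2) = 0xC21BC4
s_4 = Round(s_3, k_3) = 0xBC4217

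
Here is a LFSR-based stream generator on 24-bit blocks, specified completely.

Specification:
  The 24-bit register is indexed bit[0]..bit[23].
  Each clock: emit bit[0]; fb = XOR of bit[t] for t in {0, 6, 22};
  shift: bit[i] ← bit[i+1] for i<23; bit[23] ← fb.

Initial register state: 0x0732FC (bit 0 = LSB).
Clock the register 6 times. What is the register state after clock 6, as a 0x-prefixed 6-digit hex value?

0x6C1CCB

reg_0 = 0x0732FC
clock 1: out=0, reg = 0x83997E
clock 2: out=0, reg = 0xC1CCBF
clock 3: out=1, reg = 0x60E65F
clock 4: out=1, reg = 0xB0732F
clock 5: out=1, reg = 0xD83997
clock 6: out=1, reg = 0x6C1CCB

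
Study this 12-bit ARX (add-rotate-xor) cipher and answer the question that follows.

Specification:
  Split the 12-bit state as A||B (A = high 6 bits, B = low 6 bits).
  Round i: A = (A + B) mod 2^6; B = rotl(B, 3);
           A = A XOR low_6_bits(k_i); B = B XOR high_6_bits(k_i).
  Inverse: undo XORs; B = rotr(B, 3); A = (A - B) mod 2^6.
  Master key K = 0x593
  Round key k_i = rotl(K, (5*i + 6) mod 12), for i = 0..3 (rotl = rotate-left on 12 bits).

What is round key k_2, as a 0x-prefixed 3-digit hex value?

K = 0x593
k_0 = rotl(K, (5*0+6) mod 12) = rotl(K, 6) = 0x4D6
k_1 = rotl(K, (5*1+6) mod 12) = rotl(K, 11) = 0xAC9
k_2 = rotl(K, (5*2+6) mod 12) = rotl(K, 4) = 0x935

0x935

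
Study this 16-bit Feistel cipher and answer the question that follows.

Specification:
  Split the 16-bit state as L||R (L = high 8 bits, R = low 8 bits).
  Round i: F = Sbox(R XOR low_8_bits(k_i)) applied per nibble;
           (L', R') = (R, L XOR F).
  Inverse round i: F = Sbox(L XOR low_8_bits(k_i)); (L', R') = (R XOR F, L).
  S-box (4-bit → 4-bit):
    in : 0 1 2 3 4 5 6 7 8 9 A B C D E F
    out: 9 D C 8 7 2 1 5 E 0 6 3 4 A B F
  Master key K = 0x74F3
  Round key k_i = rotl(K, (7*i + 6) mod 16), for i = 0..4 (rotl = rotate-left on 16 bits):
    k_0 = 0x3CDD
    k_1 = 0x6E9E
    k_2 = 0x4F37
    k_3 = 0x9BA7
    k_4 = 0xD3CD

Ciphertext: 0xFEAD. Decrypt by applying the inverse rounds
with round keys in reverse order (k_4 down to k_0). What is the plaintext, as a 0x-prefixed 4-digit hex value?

s_0 = ciphertext = 0xFEAD
s_1 = InvRound(s_0, k_4) = 0x25FE
s_2 = InvRound(s_1, k_3) = 0x1225
s_3 = InvRound(s_2, k_2) = 0xE712
s_4 = InvRound(s_3, k_1) = 0x42E7
s_5 = InvRound(s_4, k_0) = 0xE842

0xE842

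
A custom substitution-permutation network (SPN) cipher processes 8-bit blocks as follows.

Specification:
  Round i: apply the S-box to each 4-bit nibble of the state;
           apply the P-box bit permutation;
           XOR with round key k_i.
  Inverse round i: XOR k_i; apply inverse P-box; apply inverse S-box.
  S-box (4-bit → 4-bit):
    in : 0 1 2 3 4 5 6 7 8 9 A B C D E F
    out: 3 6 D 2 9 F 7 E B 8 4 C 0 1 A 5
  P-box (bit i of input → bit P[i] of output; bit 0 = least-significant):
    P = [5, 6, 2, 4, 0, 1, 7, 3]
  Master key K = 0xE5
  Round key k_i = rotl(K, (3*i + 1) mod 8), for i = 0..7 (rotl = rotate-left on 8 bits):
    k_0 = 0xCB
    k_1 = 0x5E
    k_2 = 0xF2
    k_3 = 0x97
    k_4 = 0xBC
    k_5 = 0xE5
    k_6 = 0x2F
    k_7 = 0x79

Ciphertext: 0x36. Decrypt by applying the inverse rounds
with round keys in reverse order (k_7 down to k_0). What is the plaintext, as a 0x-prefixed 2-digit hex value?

s_0 = ciphertext = 0x36
s_1 = InvRound(s_0, k_7) = 0x81
s_2 = InvRound(s_1, k_6) = 0x7F
s_3 = InvRound(s_2, k_5) = 0x79
s_4 = InvRound(s_3, k_4) = 0xF1
s_5 = InvRound(s_4, k_3) = 0x36
s_6 = InvRound(s_5, k_2) = 0xA1
s_7 = InvRound(s_6, k_1) = 0x55
s_8 = InvRound(s_7, k_0) = 0x7B

0x7B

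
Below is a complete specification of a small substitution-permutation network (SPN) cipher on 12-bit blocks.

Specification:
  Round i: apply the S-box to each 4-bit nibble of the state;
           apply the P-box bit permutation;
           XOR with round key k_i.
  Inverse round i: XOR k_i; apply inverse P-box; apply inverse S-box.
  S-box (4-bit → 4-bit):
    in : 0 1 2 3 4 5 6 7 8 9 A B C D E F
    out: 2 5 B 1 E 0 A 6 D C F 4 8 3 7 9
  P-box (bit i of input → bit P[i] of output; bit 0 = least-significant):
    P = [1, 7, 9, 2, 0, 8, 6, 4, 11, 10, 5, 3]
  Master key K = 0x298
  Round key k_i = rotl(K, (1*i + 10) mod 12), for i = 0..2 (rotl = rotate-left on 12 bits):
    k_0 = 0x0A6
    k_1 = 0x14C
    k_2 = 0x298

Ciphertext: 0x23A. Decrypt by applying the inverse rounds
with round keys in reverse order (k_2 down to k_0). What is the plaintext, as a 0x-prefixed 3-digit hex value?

s_0 = ciphertext = 0x23A
s_1 = InvRound(s_0, k_2) = 0xB5D
s_2 = InvRound(s_1, k_1) = 0x3FB
s_3 = InvRound(s_2, k_0) = 0xCA9

0xCA9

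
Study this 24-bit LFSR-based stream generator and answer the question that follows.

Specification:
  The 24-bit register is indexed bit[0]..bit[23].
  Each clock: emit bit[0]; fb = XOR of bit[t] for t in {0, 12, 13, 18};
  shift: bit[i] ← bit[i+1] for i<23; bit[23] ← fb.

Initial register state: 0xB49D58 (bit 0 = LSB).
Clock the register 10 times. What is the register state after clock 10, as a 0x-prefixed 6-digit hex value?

reg_0 = 0xB49D58
clock 1: out=0, reg = 0x5A4EAC
clock 2: out=0, reg = 0x2D2756
clock 3: out=0, reg = 0x1693AB
clock 4: out=1, reg = 0x8B49D5
clock 5: out=1, reg = 0xC5A4EA
clock 6: out=0, reg = 0x62D275
clock 7: out=1, reg = 0x31693A
clock 8: out=0, reg = 0x98B49D
clock 9: out=1, reg = 0xCC5A4E
clock 10: out=0, reg = 0x662D27

0x662D27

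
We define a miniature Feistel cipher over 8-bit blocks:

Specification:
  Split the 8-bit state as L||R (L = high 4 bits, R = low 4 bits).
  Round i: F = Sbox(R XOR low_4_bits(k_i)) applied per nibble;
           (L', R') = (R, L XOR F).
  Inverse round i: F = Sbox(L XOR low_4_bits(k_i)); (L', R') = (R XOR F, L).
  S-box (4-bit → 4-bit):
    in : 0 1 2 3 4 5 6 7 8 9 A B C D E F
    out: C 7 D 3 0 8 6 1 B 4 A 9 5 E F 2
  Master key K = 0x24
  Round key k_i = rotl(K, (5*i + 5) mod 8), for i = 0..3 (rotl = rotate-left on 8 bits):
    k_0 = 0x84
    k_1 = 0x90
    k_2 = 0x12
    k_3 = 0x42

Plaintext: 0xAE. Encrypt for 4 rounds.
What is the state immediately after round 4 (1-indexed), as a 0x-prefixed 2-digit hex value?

0xCD

s_0 = plaintext = 0xAE
s_1 = Round(s_0, k_0) = 0xE0
s_2 = Round(s_1, k_1) = 0x02
s_3 = Round(s_2, k_2) = 0x2C
s_4 = Round(s_3, k_3) = 0xCD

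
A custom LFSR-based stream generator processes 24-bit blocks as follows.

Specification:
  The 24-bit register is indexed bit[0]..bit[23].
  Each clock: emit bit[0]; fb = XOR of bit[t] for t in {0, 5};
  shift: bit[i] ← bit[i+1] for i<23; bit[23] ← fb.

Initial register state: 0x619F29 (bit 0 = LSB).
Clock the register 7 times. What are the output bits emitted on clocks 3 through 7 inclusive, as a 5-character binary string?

01010

reg_0 = 0x619F29
clock 1: out=1, reg = 0x30CF94
clock 2: out=0, reg = 0x1867CA
clock 3: out=0, reg = 0x0C33E5
clock 4: out=1, reg = 0x0619F2
clock 5: out=0, reg = 0x830CF9
clock 6: out=1, reg = 0x41867C
clock 7: out=0, reg = 0xA0C33E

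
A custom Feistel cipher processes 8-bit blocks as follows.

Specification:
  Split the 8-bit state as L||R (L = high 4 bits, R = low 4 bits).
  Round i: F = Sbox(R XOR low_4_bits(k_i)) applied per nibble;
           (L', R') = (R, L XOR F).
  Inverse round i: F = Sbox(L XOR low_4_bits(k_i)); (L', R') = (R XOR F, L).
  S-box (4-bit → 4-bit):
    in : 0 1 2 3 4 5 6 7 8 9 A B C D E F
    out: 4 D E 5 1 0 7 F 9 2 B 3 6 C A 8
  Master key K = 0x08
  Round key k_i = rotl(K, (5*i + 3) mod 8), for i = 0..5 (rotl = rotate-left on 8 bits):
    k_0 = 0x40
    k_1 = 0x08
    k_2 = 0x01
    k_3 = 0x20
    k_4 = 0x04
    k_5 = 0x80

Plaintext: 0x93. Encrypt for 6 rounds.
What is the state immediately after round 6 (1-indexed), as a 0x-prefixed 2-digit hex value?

s_0 = plaintext = 0x93
s_1 = Round(s_0, k_0) = 0x3C
s_2 = Round(s_1, k_1) = 0xC2
s_3 = Round(s_2, k_2) = 0x29
s_4 = Round(s_3, k_3) = 0x90
s_5 = Round(s_4, k_4) = 0x08
s_6 = Round(s_5, k_5) = 0x89

0x89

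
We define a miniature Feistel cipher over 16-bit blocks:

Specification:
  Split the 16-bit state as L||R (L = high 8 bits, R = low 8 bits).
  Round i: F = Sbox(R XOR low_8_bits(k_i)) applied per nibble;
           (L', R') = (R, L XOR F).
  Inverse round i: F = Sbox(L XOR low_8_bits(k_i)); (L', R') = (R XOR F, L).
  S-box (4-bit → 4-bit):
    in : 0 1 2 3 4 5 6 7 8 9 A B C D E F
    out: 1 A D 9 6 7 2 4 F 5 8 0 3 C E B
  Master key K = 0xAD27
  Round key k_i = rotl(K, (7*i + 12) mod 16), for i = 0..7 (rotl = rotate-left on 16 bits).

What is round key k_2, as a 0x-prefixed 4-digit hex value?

K = 0xAD27
k_0 = rotl(K, (7*0+12) mod 16) = rotl(K, 12) = 0x7AD2
k_1 = rotl(K, (7*1+12) mod 16) = rotl(K, 3) = 0x693D
k_2 = rotl(K, (7*2+12) mod 16) = rotl(K, 10) = 0x9EB4

0x9EB4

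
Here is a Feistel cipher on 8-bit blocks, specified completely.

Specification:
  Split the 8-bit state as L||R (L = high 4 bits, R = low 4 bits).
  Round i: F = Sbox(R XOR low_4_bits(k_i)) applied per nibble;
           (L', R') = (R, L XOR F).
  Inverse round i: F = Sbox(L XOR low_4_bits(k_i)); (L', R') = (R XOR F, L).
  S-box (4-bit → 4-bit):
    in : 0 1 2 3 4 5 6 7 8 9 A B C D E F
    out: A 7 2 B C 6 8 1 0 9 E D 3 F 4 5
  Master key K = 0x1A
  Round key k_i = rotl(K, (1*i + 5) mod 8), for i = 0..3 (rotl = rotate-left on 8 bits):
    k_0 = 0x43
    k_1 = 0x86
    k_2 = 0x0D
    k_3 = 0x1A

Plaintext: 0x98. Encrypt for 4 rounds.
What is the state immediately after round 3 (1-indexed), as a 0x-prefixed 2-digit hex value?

s_0 = plaintext = 0x98
s_1 = Round(s_0, k_0) = 0x84
s_2 = Round(s_1, k_1) = 0x4A
s_3 = Round(s_2, k_2) = 0xA5
s_4 = Round(s_3, k_3) = 0x5F

0xA5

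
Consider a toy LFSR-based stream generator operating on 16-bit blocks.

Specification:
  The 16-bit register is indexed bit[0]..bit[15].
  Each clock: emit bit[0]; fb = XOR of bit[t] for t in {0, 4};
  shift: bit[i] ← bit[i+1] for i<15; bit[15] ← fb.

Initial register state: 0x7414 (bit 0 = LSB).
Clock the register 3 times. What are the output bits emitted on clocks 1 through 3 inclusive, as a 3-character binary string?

001

reg_0 = 0x7414
clock 1: out=0, reg = 0xBA0A
clock 2: out=0, reg = 0x5D05
clock 3: out=1, reg = 0xAE82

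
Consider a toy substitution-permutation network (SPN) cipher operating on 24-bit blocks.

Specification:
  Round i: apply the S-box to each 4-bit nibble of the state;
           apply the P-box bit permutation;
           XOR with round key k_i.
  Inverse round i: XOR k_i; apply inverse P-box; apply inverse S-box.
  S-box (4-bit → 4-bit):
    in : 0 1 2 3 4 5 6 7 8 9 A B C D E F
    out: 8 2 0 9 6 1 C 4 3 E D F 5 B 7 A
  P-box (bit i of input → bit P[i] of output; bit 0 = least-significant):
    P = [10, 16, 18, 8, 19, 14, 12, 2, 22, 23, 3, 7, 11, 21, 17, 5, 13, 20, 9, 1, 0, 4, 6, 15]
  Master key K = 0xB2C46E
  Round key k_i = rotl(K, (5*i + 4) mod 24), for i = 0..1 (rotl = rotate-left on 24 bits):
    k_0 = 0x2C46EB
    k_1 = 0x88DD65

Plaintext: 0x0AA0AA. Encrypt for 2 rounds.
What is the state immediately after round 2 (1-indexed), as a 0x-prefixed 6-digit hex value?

s_0 = plaintext = 0x0AA0AA
s_1 = Round(s_0, k_0) = 0x22F94D
s_2 = Round(s_1, k_1) = 0x2988CD

0x2988CD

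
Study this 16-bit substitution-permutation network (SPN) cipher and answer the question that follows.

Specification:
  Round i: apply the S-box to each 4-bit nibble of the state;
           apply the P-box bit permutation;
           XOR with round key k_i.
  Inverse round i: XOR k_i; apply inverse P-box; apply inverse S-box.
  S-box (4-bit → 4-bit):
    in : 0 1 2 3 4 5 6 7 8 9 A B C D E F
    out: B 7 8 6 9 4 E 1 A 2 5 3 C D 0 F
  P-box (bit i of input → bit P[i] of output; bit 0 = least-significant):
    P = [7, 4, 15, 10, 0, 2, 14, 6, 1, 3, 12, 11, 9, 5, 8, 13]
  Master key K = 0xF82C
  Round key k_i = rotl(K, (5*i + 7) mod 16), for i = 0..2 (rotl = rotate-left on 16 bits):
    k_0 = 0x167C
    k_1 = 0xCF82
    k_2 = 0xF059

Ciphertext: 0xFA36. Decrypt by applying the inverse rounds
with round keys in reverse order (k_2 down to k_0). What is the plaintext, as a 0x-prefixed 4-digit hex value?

s_0 = ciphertext = 0xFA36
s_1 = InvRound(s_0, k_2) = 0xB00E
s_2 = InvRound(s_1, k_1) = 0xD634
s_3 = InvRound(s_2, k_0) = 0xE9C5

0xE9C5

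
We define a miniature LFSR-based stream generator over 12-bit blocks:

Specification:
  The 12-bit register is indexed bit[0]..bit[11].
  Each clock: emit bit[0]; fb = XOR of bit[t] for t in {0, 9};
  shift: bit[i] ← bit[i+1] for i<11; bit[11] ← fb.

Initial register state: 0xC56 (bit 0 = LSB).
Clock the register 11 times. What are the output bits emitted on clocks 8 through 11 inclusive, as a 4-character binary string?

reg_0 = 0xC56
clock 1: out=0, reg = 0x62B
clock 2: out=1, reg = 0x315
clock 3: out=1, reg = 0x18A
clock 4: out=0, reg = 0x0C5
clock 5: out=1, reg = 0x862
clock 6: out=0, reg = 0x431
clock 7: out=1, reg = 0xA18
clock 8: out=0, reg = 0xD0C
clock 9: out=0, reg = 0x686
clock 10: out=0, reg = 0xB43
clock 11: out=1, reg = 0x5A1

0001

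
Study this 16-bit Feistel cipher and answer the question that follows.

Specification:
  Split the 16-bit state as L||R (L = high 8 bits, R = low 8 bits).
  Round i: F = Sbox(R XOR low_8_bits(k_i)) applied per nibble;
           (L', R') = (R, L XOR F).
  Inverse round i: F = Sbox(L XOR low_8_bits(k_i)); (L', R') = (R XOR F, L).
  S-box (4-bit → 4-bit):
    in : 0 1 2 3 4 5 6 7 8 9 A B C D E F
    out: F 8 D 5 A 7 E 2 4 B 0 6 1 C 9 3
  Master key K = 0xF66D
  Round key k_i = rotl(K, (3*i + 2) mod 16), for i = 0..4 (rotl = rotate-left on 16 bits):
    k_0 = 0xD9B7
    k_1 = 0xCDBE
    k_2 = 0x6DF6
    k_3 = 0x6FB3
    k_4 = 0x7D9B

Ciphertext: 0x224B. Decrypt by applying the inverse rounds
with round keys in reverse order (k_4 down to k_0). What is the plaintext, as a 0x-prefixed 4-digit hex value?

0x31B9

s_0 = ciphertext = 0x224B
s_1 = InvRound(s_0, k_4) = 0x2022
s_2 = InvRound(s_1, k_3) = 0x9720
s_3 = InvRound(s_2, k_2) = 0xC897
s_4 = InvRound(s_3, k_1) = 0xB9C8
s_5 = InvRound(s_4, k_0) = 0x31B9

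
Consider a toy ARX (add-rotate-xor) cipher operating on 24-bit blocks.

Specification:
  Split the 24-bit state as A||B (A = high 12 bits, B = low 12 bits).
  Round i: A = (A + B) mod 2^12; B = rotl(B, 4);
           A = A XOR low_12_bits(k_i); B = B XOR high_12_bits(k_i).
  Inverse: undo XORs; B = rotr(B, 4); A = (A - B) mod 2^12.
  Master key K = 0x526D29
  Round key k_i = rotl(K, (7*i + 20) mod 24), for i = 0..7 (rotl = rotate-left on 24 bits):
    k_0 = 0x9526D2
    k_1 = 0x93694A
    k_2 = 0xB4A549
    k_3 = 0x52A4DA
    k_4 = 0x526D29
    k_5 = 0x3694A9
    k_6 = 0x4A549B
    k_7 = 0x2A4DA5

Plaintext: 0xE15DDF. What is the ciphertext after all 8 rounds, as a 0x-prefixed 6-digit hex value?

0xDE3F33

s_0 = plaintext = 0xE15DDF
s_1 = Round(s_0, k_0) = 0xD264AF
s_2 = Round(s_1, k_1) = 0x89F3C2
s_3 = Round(s_2, k_2) = 0x928769
s_4 = Round(s_3, k_3) = 0x44B3BD
s_5 = Round(s_4, k_4) = 0x521EF5
s_6 = Round(s_5, k_5) = 0x0BFC37
s_7 = Round(s_6, k_6) = 0x86D7D9
s_8 = Round(s_7, k_7) = 0xDE3F33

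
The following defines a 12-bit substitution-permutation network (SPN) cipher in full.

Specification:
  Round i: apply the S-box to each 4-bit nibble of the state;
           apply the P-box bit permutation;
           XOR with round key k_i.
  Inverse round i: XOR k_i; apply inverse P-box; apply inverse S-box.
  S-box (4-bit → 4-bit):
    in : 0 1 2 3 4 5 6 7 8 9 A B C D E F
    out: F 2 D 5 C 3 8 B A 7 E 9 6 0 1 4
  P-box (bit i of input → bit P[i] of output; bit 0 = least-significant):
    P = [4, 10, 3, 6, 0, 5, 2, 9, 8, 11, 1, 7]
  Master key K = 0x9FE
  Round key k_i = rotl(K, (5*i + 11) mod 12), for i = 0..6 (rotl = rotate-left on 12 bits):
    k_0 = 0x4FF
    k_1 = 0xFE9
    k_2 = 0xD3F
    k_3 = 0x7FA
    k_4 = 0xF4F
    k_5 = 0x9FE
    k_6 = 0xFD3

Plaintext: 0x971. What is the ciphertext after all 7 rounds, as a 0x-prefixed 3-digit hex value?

s_0 = plaintext = 0x971
s_1 = Round(s_0, k_0) = 0xBDC
s_2 = Round(s_1, k_1) = 0xA61
s_3 = Round(s_2, k_2) = 0x3BD
s_4 = Round(s_3, k_3) = 0x4F9
s_5 = Round(s_4, k_4) = 0xBD1
s_6 = Round(s_5, k_5) = 0xC7E
s_7 = Round(s_6, k_6) = 0x5E0

0x5E0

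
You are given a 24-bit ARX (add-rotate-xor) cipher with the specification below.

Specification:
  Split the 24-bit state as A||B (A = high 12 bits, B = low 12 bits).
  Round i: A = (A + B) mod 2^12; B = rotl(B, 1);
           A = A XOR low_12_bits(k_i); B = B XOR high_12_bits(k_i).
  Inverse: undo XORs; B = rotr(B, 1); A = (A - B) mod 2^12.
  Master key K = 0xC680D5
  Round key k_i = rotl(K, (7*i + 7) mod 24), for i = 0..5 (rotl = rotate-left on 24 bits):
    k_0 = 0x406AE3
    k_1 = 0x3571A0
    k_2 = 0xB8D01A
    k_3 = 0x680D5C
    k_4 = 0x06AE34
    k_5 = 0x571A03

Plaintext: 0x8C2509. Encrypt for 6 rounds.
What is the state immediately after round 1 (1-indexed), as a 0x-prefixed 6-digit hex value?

0x728E14

s_0 = plaintext = 0x8C2509
s_1 = Round(s_0, k_0) = 0x728E14
s_2 = Round(s_1, k_1) = 0x49CF7E
s_3 = Round(s_2, k_2) = 0x400570
s_4 = Round(s_3, k_3) = 0x42CC60
s_5 = Round(s_4, k_4) = 0xEB88AB
s_6 = Round(s_5, k_5) = 0xD60426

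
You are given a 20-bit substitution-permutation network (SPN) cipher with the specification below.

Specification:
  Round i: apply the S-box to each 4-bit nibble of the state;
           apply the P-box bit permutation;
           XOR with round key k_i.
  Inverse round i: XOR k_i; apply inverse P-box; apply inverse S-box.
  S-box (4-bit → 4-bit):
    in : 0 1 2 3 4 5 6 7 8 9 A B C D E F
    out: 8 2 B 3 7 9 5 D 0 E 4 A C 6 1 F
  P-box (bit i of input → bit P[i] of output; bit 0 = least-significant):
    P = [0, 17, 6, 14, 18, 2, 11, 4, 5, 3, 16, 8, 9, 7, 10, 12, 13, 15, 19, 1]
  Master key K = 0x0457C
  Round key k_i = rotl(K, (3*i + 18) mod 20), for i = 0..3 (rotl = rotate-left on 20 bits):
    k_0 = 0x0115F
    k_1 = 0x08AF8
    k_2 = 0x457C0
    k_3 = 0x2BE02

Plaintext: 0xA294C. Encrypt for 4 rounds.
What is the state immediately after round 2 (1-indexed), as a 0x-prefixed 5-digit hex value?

s_0 = plaintext = 0xA294C
s_1 = Round(s_0, k_0) = 0xD4A93
s_2 = Round(s_1, k_1) = 0xB046D
s_3 = Round(s_2, k_2) = 0x3CFAA
s_4 = Round(s_3, k_3) = 0x3036A

0xB046D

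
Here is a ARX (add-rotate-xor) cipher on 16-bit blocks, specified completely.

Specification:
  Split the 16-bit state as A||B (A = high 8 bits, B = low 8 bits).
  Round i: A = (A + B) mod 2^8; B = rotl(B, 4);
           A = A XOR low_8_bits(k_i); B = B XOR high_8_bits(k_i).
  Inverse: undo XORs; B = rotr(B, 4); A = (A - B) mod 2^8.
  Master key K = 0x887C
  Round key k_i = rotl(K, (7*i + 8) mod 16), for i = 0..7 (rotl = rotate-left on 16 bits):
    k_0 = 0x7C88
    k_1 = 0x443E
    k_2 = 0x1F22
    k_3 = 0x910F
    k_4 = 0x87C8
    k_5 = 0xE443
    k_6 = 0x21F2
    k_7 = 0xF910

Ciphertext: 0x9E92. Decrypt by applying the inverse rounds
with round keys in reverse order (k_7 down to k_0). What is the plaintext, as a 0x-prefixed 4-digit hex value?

s_0 = ciphertext = 0x9E92
s_1 = InvRound(s_0, k_7) = 0xD8B6
s_2 = InvRound(s_1, k_6) = 0xB179
s_3 = InvRound(s_2, k_5) = 0x19D9
s_4 = InvRound(s_3, k_4) = 0xECE5
s_5 = InvRound(s_4, k_3) = 0x9C47
s_6 = InvRound(s_5, k_2) = 0x3985
s_7 = InvRound(s_6, k_1) = 0xEB1C
s_8 = InvRound(s_7, k_0) = 0x5D06

0x5D06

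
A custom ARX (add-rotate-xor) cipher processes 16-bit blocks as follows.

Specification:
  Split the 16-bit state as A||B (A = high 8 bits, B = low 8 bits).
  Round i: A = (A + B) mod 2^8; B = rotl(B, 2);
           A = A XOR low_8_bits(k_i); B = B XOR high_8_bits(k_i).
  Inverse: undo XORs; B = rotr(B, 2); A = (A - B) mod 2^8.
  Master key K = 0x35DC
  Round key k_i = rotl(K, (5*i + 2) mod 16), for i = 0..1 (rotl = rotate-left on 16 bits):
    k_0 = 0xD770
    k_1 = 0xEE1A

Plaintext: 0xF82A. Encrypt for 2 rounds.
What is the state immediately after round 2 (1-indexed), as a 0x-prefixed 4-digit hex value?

0xCB13

s_0 = plaintext = 0xF82A
s_1 = Round(s_0, k_0) = 0x527F
s_2 = Round(s_1, k_1) = 0xCB13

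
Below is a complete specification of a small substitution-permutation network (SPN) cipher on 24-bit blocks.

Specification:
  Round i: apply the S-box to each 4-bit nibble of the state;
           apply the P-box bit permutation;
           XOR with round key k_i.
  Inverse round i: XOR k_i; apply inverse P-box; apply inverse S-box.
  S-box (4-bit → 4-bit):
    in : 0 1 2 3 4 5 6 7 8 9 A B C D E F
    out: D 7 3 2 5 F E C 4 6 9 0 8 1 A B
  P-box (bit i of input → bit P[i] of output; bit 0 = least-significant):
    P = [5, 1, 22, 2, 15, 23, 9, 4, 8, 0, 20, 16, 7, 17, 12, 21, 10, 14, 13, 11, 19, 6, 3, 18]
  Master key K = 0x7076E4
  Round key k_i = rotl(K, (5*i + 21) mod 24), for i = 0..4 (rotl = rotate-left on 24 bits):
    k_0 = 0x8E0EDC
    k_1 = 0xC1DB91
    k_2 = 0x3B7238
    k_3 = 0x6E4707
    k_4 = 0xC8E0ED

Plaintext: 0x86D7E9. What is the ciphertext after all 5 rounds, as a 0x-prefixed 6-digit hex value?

s_0 = plaintext = 0x86D7E9
s_1 = Round(s_0, k_0) = 0x5F6646
s_2 = Round(s_1, k_1) = 0xBE05DE
s_3 = Round(s_2, k_2) = 0x0AABBF
s_4 = Round(s_3, k_3) = 0x424BA9
s_5 = Round(s_4, k_4) = 0x803477

0x803477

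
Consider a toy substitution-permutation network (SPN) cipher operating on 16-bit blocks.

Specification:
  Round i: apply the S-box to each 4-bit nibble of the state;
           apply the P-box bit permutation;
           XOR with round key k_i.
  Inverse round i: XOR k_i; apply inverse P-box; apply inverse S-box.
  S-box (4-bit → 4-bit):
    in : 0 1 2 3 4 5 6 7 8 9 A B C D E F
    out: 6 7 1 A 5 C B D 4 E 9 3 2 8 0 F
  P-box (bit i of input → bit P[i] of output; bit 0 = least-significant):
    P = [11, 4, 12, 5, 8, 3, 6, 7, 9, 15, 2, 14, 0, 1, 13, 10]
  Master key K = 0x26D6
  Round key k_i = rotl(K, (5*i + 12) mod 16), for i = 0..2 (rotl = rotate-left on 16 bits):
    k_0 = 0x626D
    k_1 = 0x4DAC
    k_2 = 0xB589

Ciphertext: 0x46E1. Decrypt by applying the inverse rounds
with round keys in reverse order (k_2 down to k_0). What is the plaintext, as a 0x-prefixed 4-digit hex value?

s_0 = ciphertext = 0x46E1
s_1 = InvRound(s_0, k_2) = 0x8615
s_2 = InvRound(s_1, k_1) = 0x2666
s_3 = InvRound(s_2, k_0) = 0x6DCE

0x6DCE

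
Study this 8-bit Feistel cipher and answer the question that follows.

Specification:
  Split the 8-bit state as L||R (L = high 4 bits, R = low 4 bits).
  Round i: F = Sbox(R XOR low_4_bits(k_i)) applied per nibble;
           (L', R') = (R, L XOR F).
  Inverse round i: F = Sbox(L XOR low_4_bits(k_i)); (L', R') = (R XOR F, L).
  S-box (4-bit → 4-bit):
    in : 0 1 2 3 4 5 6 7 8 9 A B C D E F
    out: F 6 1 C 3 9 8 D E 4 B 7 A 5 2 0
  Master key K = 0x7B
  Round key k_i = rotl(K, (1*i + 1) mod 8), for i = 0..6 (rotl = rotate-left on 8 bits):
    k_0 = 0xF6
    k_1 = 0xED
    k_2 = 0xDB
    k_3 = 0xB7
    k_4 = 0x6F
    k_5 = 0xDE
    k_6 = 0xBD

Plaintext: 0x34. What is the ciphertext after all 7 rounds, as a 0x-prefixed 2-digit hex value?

s_0 = plaintext = 0x34
s_1 = Round(s_0, k_0) = 0x42
s_2 = Round(s_1, k_1) = 0x24
s_3 = Round(s_2, k_2) = 0x42
s_4 = Round(s_3, k_3) = 0x2D
s_5 = Round(s_4, k_4) = 0xD3
s_6 = Round(s_5, k_5) = 0x38
s_7 = Round(s_6, k_6) = 0x8A

0x8A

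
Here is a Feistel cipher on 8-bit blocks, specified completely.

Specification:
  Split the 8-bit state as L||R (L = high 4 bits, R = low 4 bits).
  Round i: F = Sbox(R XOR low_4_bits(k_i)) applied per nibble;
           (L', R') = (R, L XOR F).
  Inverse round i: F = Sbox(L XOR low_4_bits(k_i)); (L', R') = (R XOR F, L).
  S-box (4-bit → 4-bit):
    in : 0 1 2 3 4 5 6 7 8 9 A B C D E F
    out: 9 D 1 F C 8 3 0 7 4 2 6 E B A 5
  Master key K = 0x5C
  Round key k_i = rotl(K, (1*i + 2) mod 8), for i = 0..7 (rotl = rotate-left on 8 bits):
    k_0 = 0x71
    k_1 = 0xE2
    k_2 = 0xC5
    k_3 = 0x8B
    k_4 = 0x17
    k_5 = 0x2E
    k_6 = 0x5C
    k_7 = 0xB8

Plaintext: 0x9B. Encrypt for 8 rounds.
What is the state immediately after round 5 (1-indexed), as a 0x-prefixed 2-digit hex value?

s_0 = plaintext = 0x9B
s_1 = Round(s_0, k_0) = 0xBB
s_2 = Round(s_1, k_1) = 0xBF
s_3 = Round(s_2, k_2) = 0xF9
s_4 = Round(s_3, k_3) = 0x9E
s_5 = Round(s_4, k_4) = 0xED
s_6 = Round(s_5, k_5) = 0xD1
s_7 = Round(s_6, k_6) = 0x16
s_8 = Round(s_7, k_7) = 0x6B

0xED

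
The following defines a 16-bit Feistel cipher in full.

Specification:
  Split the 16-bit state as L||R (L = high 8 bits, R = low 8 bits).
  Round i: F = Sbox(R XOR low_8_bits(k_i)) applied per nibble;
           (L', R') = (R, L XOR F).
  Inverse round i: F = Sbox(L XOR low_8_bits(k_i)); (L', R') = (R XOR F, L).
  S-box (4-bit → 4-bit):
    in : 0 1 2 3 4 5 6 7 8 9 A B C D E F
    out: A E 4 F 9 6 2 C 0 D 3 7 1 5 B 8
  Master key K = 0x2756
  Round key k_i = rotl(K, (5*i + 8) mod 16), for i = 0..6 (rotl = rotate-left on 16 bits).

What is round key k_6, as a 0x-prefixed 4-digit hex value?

K = 0x2756
k_0 = rotl(K, (5*0+8) mod 16) = rotl(K, 8) = 0x5627
k_1 = rotl(K, (5*1+8) mod 16) = rotl(K, 13) = 0xC4EA
k_2 = rotl(K, (5*2+8) mod 16) = rotl(K, 2) = 0x9D58
k_3 = rotl(K, (5*3+8) mod 16) = rotl(K, 7) = 0xAB13
k_4 = rotl(K, (5*4+8) mod 16) = rotl(K, 12) = 0x6275
k_5 = rotl(K, (5*5+8) mod 16) = rotl(K, 1) = 0x4EAC
k_6 = rotl(K, (5*6+8) mod 16) = rotl(K, 6) = 0xD589

0xD589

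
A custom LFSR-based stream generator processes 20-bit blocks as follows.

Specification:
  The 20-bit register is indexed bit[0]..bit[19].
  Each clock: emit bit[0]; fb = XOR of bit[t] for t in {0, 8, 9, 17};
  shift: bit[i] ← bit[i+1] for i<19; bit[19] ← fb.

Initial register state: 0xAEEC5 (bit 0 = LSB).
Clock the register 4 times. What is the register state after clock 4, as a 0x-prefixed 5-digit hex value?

reg_0 = 0xAEEC5
clock 1: out=1, reg = 0xD7762
clock 2: out=0, reg = 0x6BBB1
clock 3: out=1, reg = 0x35DD8
clock 4: out=0, reg = 0x1AEEC

0x1AEEC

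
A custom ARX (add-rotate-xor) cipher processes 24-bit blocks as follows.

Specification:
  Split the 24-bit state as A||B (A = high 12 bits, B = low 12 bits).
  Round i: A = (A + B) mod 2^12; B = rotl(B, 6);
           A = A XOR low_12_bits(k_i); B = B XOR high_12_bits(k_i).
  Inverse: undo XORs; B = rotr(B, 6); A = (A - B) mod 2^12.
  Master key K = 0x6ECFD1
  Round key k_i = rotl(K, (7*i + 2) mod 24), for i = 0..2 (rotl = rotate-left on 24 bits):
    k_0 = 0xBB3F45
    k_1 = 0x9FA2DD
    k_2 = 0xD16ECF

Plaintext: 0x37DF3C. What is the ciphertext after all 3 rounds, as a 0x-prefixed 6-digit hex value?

0x4B173E

s_0 = plaintext = 0x37DF3C
s_1 = Round(s_0, k_0) = 0xDFC48F
s_2 = Round(s_1, k_1) = 0x056A28
s_3 = Round(s_2, k_2) = 0x4B173E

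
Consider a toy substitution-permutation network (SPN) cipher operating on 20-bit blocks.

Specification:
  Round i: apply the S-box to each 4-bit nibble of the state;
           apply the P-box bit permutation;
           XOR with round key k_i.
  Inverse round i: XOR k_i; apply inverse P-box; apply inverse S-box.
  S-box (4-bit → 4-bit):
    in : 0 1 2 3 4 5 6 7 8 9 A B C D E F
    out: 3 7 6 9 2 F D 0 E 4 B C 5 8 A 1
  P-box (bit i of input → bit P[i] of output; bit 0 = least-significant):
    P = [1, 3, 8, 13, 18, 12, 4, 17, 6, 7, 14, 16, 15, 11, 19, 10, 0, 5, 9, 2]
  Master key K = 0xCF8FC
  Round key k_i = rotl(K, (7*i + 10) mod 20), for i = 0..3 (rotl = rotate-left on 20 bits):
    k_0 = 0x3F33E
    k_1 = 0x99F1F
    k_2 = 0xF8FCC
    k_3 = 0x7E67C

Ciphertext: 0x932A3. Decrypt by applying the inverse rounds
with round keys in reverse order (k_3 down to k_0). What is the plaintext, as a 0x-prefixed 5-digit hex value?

s_0 = ciphertext = 0x932A3
s_1 = InvRound(s_0, k_3) = 0x36150
s_2 = InvRound(s_1, k_2) = 0xB52CE
s_3 = InvRound(s_2, k_1) = 0xFA1B9
s_4 = InvRound(s_3, k_0) = 0x6920F

0x6920F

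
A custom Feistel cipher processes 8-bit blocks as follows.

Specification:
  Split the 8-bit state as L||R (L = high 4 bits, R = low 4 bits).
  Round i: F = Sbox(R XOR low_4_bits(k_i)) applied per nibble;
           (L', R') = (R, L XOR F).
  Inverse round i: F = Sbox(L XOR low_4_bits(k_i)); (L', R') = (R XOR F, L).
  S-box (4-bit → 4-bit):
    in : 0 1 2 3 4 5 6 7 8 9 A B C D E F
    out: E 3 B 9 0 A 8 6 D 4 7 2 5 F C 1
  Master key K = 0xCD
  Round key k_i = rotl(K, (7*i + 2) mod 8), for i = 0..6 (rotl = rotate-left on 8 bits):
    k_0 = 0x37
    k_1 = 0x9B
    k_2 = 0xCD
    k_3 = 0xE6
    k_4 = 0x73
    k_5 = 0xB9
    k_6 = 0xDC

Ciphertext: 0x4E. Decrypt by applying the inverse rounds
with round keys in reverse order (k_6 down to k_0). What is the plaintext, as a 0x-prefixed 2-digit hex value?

s_0 = ciphertext = 0x4E
s_1 = InvRound(s_0, k_6) = 0x34
s_2 = InvRound(s_1, k_5) = 0x33
s_3 = InvRound(s_2, k_4) = 0xD3
s_4 = InvRound(s_3, k_3) = 0x1D
s_5 = InvRound(s_4, k_2) = 0x81
s_6 = InvRound(s_5, k_1) = 0x88
s_7 = InvRound(s_6, k_0) = 0x98

0x98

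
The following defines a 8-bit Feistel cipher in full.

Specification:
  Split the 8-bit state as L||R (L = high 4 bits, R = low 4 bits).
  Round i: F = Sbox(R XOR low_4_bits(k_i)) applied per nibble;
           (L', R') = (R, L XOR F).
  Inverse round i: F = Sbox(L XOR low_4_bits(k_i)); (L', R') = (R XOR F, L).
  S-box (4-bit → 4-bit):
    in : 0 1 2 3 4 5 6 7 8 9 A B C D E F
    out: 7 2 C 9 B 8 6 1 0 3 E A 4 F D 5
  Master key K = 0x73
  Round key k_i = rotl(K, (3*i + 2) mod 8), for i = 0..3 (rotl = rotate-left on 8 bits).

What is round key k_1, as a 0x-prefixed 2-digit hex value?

K = 0x73
k_0 = rotl(K, (3*0+2) mod 8) = rotl(K, 2) = 0xCD
k_1 = rotl(K, (3*1+2) mod 8) = rotl(K, 5) = 0x6E

0x6E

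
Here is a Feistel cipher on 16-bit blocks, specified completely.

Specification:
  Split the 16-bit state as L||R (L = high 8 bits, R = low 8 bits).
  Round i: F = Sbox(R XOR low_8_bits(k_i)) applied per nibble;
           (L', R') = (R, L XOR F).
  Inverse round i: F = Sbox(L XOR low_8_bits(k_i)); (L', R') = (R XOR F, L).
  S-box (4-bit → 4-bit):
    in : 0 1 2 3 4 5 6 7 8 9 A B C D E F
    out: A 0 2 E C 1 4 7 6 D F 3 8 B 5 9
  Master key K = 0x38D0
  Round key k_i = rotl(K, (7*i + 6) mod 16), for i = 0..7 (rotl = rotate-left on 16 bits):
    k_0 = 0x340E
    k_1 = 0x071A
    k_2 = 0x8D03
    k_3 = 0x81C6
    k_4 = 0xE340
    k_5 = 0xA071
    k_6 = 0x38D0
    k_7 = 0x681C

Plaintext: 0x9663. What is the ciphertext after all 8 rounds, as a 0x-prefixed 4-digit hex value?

0x400A

s_0 = plaintext = 0x9663
s_1 = Round(s_0, k_0) = 0x63DD
s_2 = Round(s_1, k_1) = 0xDDE4
s_3 = Round(s_2, k_2) = 0xE48A
s_4 = Round(s_3, k_3) = 0x8A2C
s_5 = Round(s_4, k_4) = 0x2CC2
s_6 = Round(s_5, k_5) = 0xC212
s_7 = Round(s_6, k_6) = 0x1240
s_8 = Round(s_7, k_7) = 0x400A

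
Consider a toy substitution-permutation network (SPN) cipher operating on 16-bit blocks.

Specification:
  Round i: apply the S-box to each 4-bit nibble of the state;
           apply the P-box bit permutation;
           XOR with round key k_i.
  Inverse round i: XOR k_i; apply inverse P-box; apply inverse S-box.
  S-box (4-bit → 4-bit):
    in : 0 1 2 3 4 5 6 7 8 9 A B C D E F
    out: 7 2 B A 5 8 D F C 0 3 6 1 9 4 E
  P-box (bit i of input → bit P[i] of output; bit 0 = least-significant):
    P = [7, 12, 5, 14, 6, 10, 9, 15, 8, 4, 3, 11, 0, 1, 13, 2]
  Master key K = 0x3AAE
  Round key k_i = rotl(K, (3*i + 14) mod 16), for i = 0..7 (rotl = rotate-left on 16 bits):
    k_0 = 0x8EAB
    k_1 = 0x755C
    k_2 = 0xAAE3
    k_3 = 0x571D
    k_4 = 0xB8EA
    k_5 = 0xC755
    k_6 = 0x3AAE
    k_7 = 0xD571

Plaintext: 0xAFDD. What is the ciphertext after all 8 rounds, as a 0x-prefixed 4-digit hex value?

s_0 = plaintext = 0xAFDD
s_1 = Round(s_0, k_0) = 0x4670
s_2 = Round(s_1, k_1) = 0xCAB5
s_3 = Round(s_2, k_2) = 0xEDF2
s_4 = Round(s_3, k_3) = 0xA89D
s_5 = Round(s_4, k_4) = 0xF061
s_6 = Round(s_5, k_5) = 0x740B
s_7 = Round(s_6, k_6) = 0x0DC1
s_8 = Round(s_7, k_7) = 0xEC32

0xEC32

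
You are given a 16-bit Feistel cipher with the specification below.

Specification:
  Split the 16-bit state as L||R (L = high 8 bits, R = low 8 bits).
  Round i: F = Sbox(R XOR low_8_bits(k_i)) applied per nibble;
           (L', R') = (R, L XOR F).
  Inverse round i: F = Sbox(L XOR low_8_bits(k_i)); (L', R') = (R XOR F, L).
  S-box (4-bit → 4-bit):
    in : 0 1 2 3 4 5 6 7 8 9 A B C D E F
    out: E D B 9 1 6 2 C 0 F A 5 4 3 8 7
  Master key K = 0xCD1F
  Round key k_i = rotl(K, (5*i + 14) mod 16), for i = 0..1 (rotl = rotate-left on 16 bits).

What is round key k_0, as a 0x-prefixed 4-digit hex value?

0xF347

K = 0xCD1F
k_0 = rotl(K, (5*0+14) mod 16) = rotl(K, 14) = 0xF347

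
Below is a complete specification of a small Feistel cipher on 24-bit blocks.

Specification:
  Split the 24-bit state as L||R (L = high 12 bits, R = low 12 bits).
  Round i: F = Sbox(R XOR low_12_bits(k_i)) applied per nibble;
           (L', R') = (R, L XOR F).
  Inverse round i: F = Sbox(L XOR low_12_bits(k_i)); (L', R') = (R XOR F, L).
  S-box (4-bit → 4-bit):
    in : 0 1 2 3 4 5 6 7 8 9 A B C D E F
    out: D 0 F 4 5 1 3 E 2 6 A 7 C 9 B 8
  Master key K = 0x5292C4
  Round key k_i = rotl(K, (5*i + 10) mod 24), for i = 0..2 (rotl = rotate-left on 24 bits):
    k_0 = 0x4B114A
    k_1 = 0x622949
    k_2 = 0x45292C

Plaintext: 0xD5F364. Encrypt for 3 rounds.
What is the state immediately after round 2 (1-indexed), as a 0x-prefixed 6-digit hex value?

s_0 = plaintext = 0xD5F364
s_1 = Round(s_0, k_0) = 0x3642A4
s_2 = Round(s_1, k_1) = 0x2A44DD
s_3 = Round(s_2, k_2) = 0x4DDB24

0x2A44DD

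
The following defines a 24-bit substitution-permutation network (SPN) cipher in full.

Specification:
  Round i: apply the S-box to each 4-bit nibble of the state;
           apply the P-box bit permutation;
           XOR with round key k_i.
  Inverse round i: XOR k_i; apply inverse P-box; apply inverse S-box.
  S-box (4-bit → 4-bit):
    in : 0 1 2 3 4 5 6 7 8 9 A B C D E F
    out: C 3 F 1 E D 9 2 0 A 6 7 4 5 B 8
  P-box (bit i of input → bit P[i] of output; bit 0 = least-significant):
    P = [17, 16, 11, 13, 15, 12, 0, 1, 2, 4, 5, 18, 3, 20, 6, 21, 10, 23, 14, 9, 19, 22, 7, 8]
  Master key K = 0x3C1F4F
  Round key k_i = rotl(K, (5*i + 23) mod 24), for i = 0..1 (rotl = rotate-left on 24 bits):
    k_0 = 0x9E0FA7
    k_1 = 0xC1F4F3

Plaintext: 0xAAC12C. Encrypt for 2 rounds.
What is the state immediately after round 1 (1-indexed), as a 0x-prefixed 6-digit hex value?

s_0 = plaintext = 0xAAC12C
s_1 = Round(s_0, k_0) = 0x5ED770
s_2 = Round(s_1, k_1) = 0x49CB2B

0x5ED770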